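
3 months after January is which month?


January is month 1
1 + 3 = 4

April


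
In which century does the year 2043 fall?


Century = (year - 1) // 100 + 1
= (2043 - 1) // 100 + 1
= 2042 // 100 + 1
= 20 + 1

21st century


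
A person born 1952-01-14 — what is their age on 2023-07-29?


Birth: 1952-01-14
Reference: 2023-07-29
Year difference: 2023 - 1952 = 71

71 years old


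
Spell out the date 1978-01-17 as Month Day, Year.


ISO 1978-01-17 parses as year=1978, month=01, day=17
Month 1 -> January

January 17, 1978


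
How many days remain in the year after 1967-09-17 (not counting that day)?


Day of year: 260 of 365
Remaining = 365 - 260

105 days


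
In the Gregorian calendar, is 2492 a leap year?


Gregorian leap year rule: divisible by 4, but not by 100, unless also by 400.
2492 is divisible by 4 but not 100 -> leap year

Yes


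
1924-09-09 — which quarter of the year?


Month: September (month 9)
Q1: Jan-Mar, Q2: Apr-Jun, Q3: Jul-Sep, Q4: Oct-Dec

Q3


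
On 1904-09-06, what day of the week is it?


Date: September 6, 1904
Anchor: Jan 1, 1904. With p = 1904 - 1 = 1903: (p + p//4 - p//100 + p//400) mod 7 = (1903 + 475 - 19 + 4) mod 7 = 2363 mod 7 = 4 -> Friday (Mon=0 ... Sun=6)
Days before September (Jan-Aug): 244; offset = 244 + 6 - 1 = 249
Weekday index = (4 + 249) mod 7 = 1

Day of the week: Tuesday


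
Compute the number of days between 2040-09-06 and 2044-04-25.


From 2040-09-06 to 2044-04-25
2040-09-06: days before September = 31 + 29 + 31 + 30 + 31 + 30 + 31 + 31 = 244 (2040 is a leap year); day of year = 244 + 6 = 250
2044-04-25: days before April = 31 + 29 + 31 = 91 (2044 is a leap year); day of year = 91 + 25 = 116
Rest of 2040: 366 - 250 = 116
Full years 2041 (365), 2042 (365), 2043 (365): 1095
Total = 116 + 1095 + 116 = 1327

1327 days


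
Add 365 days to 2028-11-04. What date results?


Start: 2028-11-04, add 365 days
November 2028 has 30 days: 30 - 4 = 26 days to November 30 -> 339 left
December 2028 has 31 days -> 308 left
January 2029 has 31 days -> 277 left
February 2029 has 28 days -> 249 left
March 2029 has 31 days -> 218 left
April 2029 has 30 days -> 188 left
May 2029 has 31 days -> 157 left
June 2029 has 30 days -> 127 left
July 2029 has 31 days -> 96 left
August 2029 has 31 days -> 65 left
September 2029 has 30 days -> 35 left
October 2029 has 31 days -> 4 left
November 2029: 4 <= 30 -> lands on November 4

Result: 2029-11-04


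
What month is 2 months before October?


October is month 10
10 - 2 = 8

August


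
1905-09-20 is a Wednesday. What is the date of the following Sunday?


Current: Wednesday
Target: Sunday
Days ahead: 4

Next Sunday: 1905-09-24


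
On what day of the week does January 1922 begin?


Target: January 1, 1922
Anchor: Jan 1, 1922. With p = 1922 - 1 = 1921: (p + p//4 - p//100 + p//400) mod 7 = (1921 + 480 - 19 + 4) mod 7 = 2386 mod 7 = 6 -> Sunday (Mon=0 ... Sun=6)
Offset from anchor: 0 days
Weekday index = (6 + 0) mod 7 = 6

Sunday


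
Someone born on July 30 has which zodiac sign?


Date: July 30
Conventional tropical zodiac dates: Leo from July 23 onward; Virgo starts August 23
July 30 falls within the Leo range

Leo


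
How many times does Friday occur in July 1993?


July 1993 has 31 days
Anchor: Jan 1, 1993. With p = 1993 - 1 = 1992: (p + p//4 - p//100 + p//400) mod 7 = (1992 + 498 - 19 + 4) mod 7 = 2475 mod 7 = 4 -> Friday (Mon=0 ... Sun=6)
Days before July (Jan-Jun): 181; July 1 index = (4 + 181) mod 7 = 3 -> Thursday
First Friday is July 2
Fridays: 2, 9, 16, 23, 30

5 Fridays


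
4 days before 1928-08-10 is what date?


Start: 1928-08-10, subtract 4 days
10 - 4 = 6 stays within August 1928

Result: 1928-08-06


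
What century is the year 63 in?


Century = (year - 1) // 100 + 1
= (63 - 1) // 100 + 1
= 62 // 100 + 1
= 0 + 1

1st century


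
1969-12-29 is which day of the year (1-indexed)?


Date: December 29, 1969
Days in months 1 through 11: 334
Plus 29 days in December

Day of year: 363


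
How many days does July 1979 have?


July 1979

31 days


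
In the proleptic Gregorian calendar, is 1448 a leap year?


Gregorian leap year rule: divisible by 4, but not by 100, unless also by 400.
1448 is divisible by 4 but not 100 -> leap year

Yes


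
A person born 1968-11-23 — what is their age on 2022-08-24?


Birth: 1968-11-23
Reference: 2022-08-24
Year difference: 2022 - 1968 = 54
Birthday not yet reached in 2022, subtract 1

53 years old


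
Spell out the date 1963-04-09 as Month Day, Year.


ISO 1963-04-09 parses as year=1963, month=04, day=09
Month 4 -> April

April 9, 1963


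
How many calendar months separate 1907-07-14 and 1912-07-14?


From July 1907 to July 1912
5 years * 12 = 60 months = 60

60 months


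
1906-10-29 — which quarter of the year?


Month: October (month 10)
Q1: Jan-Mar, Q2: Apr-Jun, Q3: Jul-Sep, Q4: Oct-Dec

Q4


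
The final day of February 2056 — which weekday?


February 2056 has 29 days
Anchor: Jan 1, 2056. With p = 2056 - 1 = 2055: (p + p//4 - p//100 + p//400) mod 7 = (2055 + 513 - 20 + 5) mod 7 = 2553 mod 7 = 5 -> Saturday (Mon=0 ... Sun=6)
Days before February (Jan): 31; February 1 index = (5 + 31) mod 7 = 1 -> Tuesday
Last day offset: 29 - 1 = 28 days
Weekday index = (1 + 28) mod 7 = 1

Tuesday, February 29


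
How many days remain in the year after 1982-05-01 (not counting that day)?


Day of year: 121 of 365
Remaining = 365 - 121

244 days


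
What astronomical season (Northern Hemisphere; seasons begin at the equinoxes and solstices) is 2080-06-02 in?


Date: June 2
Astronomical Spring (approx.; exact equinox/solstice day varies by year): March 20 to June 20
June 2 falls within the Spring window

Spring


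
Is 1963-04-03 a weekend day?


Anchor: Jan 1, 1963. With p = 1963 - 1 = 1962: (p + p//4 - p//100 + p//400) mod 7 = (1962 + 490 - 19 + 4) mod 7 = 2437 mod 7 = 1 -> Tuesday (Mon=0 ... Sun=6)
Day of year: 93; offset = 92
Weekday index = (1 + 92) mod 7 = 2 -> Wednesday
Weekend days: Saturday, Sunday

No


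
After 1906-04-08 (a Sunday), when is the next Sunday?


Current: Sunday
Target: Sunday
Days ahead: 7

Next Sunday: 1906-04-15


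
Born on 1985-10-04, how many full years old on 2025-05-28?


Birth: 1985-10-04
Reference: 2025-05-28
Year difference: 2025 - 1985 = 40
Birthday not yet reached in 2025, subtract 1

39 years old


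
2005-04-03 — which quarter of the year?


Month: April (month 4)
Q1: Jan-Mar, Q2: Apr-Jun, Q3: Jul-Sep, Q4: Oct-Dec

Q2


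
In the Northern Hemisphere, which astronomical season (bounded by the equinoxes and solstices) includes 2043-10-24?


Date: October 24
Astronomical Autumn (approx.; exact equinox/solstice day varies by year): September 22 to December 20
October 24 falls within the Autumn window

Autumn


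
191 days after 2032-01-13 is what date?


Start: 2032-01-13, add 191 days
January 2032 has 31 days: 31 - 13 = 18 days to January 31 -> 173 left
February 2032 has 29 days -> 144 left
March 2032 has 31 days -> 113 left
April 2032 has 30 days -> 83 left
May 2032 has 31 days -> 52 left
June 2032 has 30 days -> 22 left
July 2032: 22 <= 31 -> lands on July 22

Result: 2032-07-22


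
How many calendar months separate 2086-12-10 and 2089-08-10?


From December 2086 to August 2089
3 years * 12 = 36 months, minus 4 months = 32

32 months


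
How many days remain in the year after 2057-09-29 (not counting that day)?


Day of year: 272 of 365
Remaining = 365 - 272

93 days


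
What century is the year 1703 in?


Century = (year - 1) // 100 + 1
= (1703 - 1) // 100 + 1
= 1702 // 100 + 1
= 17 + 1

18th century


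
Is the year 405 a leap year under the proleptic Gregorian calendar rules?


Gregorian leap year rule: divisible by 4, but not by 100, unless also by 400.
405 is not divisible by 4 -> not a leap year

No


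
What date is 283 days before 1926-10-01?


Start: 1926-10-01, subtract 283 days
Back 1 day from October 1 reaches September 30, 1926 -> 282 left
September 1926 has 30 days -> back to August 31, 1926 -> 252 left
August 1926 has 31 days -> back to July 31, 1926 -> 221 left
July 1926 has 31 days -> back to June 30, 1926 -> 190 left
June 1926 has 30 days -> back to May 31, 1926 -> 160 left
May 1926 has 31 days -> back to April 30, 1926 -> 129 left
April 1926 has 30 days -> back to March 31, 1926 -> 99 left
March 1926 has 31 days -> back to February 28, 1926 -> 68 left
February 1926 has 28 days -> back to January 31, 1926 -> 40 left
January 1926 has 31 days -> back to December 31, 1925 -> 9 left
December 1925: 31 - 9 = 22 -> lands on December 22

Result: 1925-12-22


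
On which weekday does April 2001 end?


April 2001 has 30 days
Anchor: Jan 1, 2001. With p = 2001 - 1 = 2000: (p + p//4 - p//100 + p//400) mod 7 = (2000 + 500 - 20 + 5) mod 7 = 2485 mod 7 = 0 -> Monday (Mon=0 ... Sun=6)
Days before April (Jan-Mar): 90; April 1 index = (0 + 90) mod 7 = 6 -> Sunday
Last day offset: 30 - 1 = 29 days
Weekday index = (6 + 29) mod 7 = 0

Monday, April 30


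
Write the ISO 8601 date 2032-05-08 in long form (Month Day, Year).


ISO 2032-05-08 parses as year=2032, month=05, day=08
Month 5 -> May

May 8, 2032


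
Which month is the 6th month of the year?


Month 6 of 12

June


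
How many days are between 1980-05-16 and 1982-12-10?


From 1980-05-16 to 1982-12-10
1980-05-16: days before May = 31 + 29 + 31 + 30 = 121 (1980 is a leap year); day of year = 121 + 16 = 137
1982-12-10: days before December = 31 + 28 + 31 + 30 + 31 + 30 + 31 + 31 + 30 + 31 + 30 = 334 (1982 is not a leap year); day of year = 334 + 10 = 344
Rest of 1980: 366 - 137 = 229
Full years 1981 (365): 365
Total = 229 + 365 + 344 = 938

938 days


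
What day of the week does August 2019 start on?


Target: August 1, 2019
Anchor: Jan 1, 2019. With p = 2019 - 1 = 2018: (p + p//4 - p//100 + p//400) mod 7 = (2018 + 504 - 20 + 5) mod 7 = 2507 mod 7 = 1 -> Tuesday (Mon=0 ... Sun=6)
Days before August (Jan-Jul): 212 days
Weekday index = (1 + 212) mod 7 = 3

Thursday


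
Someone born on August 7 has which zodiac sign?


Date: August 7
Conventional tropical zodiac dates: Leo from July 23 onward; Virgo starts August 23
August 7 falls within the Leo range

Leo


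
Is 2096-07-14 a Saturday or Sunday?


Anchor: Jan 1, 2096. With p = 2096 - 1 = 2095: (p + p//4 - p//100 + p//400) mod 7 = (2095 + 523 - 20 + 5) mod 7 = 2603 mod 7 = 6 -> Sunday (Mon=0 ... Sun=6)
Day of year: 196; offset = 195
Weekday index = (6 + 195) mod 7 = 5 -> Saturday
Weekend days: Saturday, Sunday

Yes


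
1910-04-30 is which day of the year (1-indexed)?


Date: April 30, 1910
Days in months 1 through 3: 90
Plus 30 days in April

Day of year: 120


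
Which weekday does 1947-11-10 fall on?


Date: November 10, 1947
Anchor: Jan 1, 1947. With p = 1947 - 1 = 1946: (p + p//4 - p//100 + p//400) mod 7 = (1946 + 486 - 19 + 4) mod 7 = 2417 mod 7 = 2 -> Wednesday (Mon=0 ... Sun=6)
Days before November (Jan-Oct): 304; offset = 304 + 10 - 1 = 313
Weekday index = (2 + 313) mod 7 = 0

Day of the week: Monday


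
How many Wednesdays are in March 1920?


March 1920 has 31 days
Anchor: Jan 1, 1920. With p = 1920 - 1 = 1919: (p + p//4 - p//100 + p//400) mod 7 = (1919 + 479 - 19 + 4) mod 7 = 2383 mod 7 = 3 -> Thursday (Mon=0 ... Sun=6)
Days before March (Jan-Feb): 60; March 1 index = (3 + 60) mod 7 = 0 -> Monday
First Wednesday is March 3
Wednesdays: 3, 10, 17, 24, 31

5 Wednesdays


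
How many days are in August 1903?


August 1903

31 days


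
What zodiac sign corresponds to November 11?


Date: November 11
Conventional tropical zodiac dates: Scorpio from October 23 onward; Sagittarius starts November 22
November 11 falls within the Scorpio range

Scorpio


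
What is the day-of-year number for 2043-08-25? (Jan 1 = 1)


Date: August 25, 2043
Days in months 1 through 7: 212
Plus 25 days in August

Day of year: 237


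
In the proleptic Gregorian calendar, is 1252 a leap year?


Gregorian leap year rule: divisible by 4, but not by 100, unless also by 400.
1252 is divisible by 4 but not 100 -> leap year

Yes


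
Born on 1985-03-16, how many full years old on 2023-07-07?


Birth: 1985-03-16
Reference: 2023-07-07
Year difference: 2023 - 1985 = 38

38 years old


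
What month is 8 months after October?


October is month 10
10 + 8 = 18; wrap: 18 - 12 = 6

June


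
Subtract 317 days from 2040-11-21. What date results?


Start: 2040-11-21, subtract 317 days
Back 21 days from November 21 reaches October 31, 2040 -> 296 left
October 2040 has 31 days -> back to September 30, 2040 -> 265 left
September 2040 has 30 days -> back to August 31, 2040 -> 235 left
August 2040 has 31 days -> back to July 31, 2040 -> 204 left
July 2040 has 31 days -> back to June 30, 2040 -> 173 left
June 2040 has 30 days -> back to May 31, 2040 -> 143 left
May 2040 has 31 days -> back to April 30, 2040 -> 112 left
April 2040 has 30 days -> back to March 31, 2040 -> 82 left
March 2040 has 31 days -> back to February 29, 2040 -> 51 left
February 2040 has 29 days -> back to January 31, 2040 -> 22 left
January 2040: 31 - 22 = 9 -> lands on January 9

Result: 2040-01-09


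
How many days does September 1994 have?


September 1994

30 days


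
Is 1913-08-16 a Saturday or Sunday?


Anchor: Jan 1, 1913. With p = 1913 - 1 = 1912: (p + p//4 - p//100 + p//400) mod 7 = (1912 + 478 - 19 + 4) mod 7 = 2375 mod 7 = 2 -> Wednesday (Mon=0 ... Sun=6)
Day of year: 228; offset = 227
Weekday index = (2 + 227) mod 7 = 5 -> Saturday
Weekend days: Saturday, Sunday

Yes


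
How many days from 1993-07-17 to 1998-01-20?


From 1993-07-17 to 1998-01-20
1993-07-17: days before July = 31 + 28 + 31 + 30 + 31 + 30 = 181 (1993 is not a leap year); day of year = 181 + 17 = 198
1998-01-20: day of year = 20
Rest of 1993: 365 - 198 = 167
Full years 1994 (365), 1995 (365), 1996 (366), 1997 (365): 1461
Total = 167 + 1461 + 20 = 1648

1648 days


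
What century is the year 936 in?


Century = (year - 1) // 100 + 1
= (936 - 1) // 100 + 1
= 935 // 100 + 1
= 9 + 1

10th century


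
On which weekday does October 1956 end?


October 1956 has 31 days
Anchor: Jan 1, 1956. With p = 1956 - 1 = 1955: (p + p//4 - p//100 + p//400) mod 7 = (1955 + 488 - 19 + 4) mod 7 = 2428 mod 7 = 6 -> Sunday (Mon=0 ... Sun=6)
Days before October (Jan-Sep): 274; October 1 index = (6 + 274) mod 7 = 0 -> Monday
Last day offset: 31 - 1 = 30 days
Weekday index = (0 + 30) mod 7 = 2

Wednesday, October 31


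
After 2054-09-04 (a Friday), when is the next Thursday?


Current: Friday
Target: Thursday
Days ahead: 6

Next Thursday: 2054-09-10


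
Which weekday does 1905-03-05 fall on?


Date: March 5, 1905
Anchor: Jan 1, 1905. With p = 1905 - 1 = 1904: (p + p//4 - p//100 + p//400) mod 7 = (1904 + 476 - 19 + 4) mod 7 = 2365 mod 7 = 6 -> Sunday (Mon=0 ... Sun=6)
Days before March (Jan-Feb): 59; offset = 59 + 5 - 1 = 63
Weekday index = (6 + 63) mod 7 = 6

Day of the week: Sunday


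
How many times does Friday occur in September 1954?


September 1954 has 30 days
Anchor: Jan 1, 1954. With p = 1954 - 1 = 1953: (p + p//4 - p//100 + p//400) mod 7 = (1953 + 488 - 19 + 4) mod 7 = 2426 mod 7 = 4 -> Friday (Mon=0 ... Sun=6)
Days before September (Jan-Aug): 243; September 1 index = (4 + 243) mod 7 = 2 -> Wednesday
First Friday is September 3
Fridays: 3, 10, 17, 24

4 Fridays


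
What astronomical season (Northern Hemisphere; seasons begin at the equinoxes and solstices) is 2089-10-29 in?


Date: October 29
Astronomical Autumn (approx.; exact equinox/solstice day varies by year): September 22 to December 20
October 29 falls within the Autumn window

Autumn


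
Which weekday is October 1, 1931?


Target: October 1, 1931
Anchor: Jan 1, 1931. With p = 1931 - 1 = 1930: (p + p//4 - p//100 + p//400) mod 7 = (1930 + 482 - 19 + 4) mod 7 = 2397 mod 7 = 3 -> Thursday (Mon=0 ... Sun=6)
Days before October (Jan-Sep): 273 days
Weekday index = (3 + 273) mod 7 = 3

Thursday


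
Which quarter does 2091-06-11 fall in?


Month: June (month 6)
Q1: Jan-Mar, Q2: Apr-Jun, Q3: Jul-Sep, Q4: Oct-Dec

Q2


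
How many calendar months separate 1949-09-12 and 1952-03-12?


From September 1949 to March 1952
3 years * 12 = 36 months, minus 6 months = 30

30 months


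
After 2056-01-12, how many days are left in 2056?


Day of year: 12 of 366
Remaining = 366 - 12

354 days


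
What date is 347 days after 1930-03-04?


Start: 1930-03-04, add 347 days
March 1930 has 31 days: 31 - 4 = 27 days to March 31 -> 320 left
April 1930 has 30 days -> 290 left
May 1930 has 31 days -> 259 left
June 1930 has 30 days -> 229 left
July 1930 has 31 days -> 198 left
August 1930 has 31 days -> 167 left
September 1930 has 30 days -> 137 left
October 1930 has 31 days -> 106 left
November 1930 has 30 days -> 76 left
December 1930 has 31 days -> 45 left
January 1931 has 31 days -> 14 left
February 1931: 14 <= 28 -> lands on February 14

Result: 1931-02-14


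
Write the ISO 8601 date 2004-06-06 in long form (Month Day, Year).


ISO 2004-06-06 parses as year=2004, month=06, day=06
Month 6 -> June

June 6, 2004


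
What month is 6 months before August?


August is month 8
8 - 6 = 2

February


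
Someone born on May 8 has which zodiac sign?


Date: May 8
Conventional tropical zodiac dates: Taurus from April 20 onward; Gemini starts May 21
May 8 falls within the Taurus range

Taurus


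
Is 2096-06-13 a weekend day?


Anchor: Jan 1, 2096. With p = 2096 - 1 = 2095: (p + p//4 - p//100 + p//400) mod 7 = (2095 + 523 - 20 + 5) mod 7 = 2603 mod 7 = 6 -> Sunday (Mon=0 ... Sun=6)
Day of year: 165; offset = 164
Weekday index = (6 + 164) mod 7 = 2 -> Wednesday
Weekend days: Saturday, Sunday

No


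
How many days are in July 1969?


July 1969

31 days


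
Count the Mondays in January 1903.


January 1903 has 31 days
Anchor: Jan 1, 1903. With p = 1903 - 1 = 1902: (p + p//4 - p//100 + p//400) mod 7 = (1902 + 475 - 19 + 4) mod 7 = 2362 mod 7 = 3 -> Thursday (Mon=0 ... Sun=6)
January 1 is the anchor itself -> Thursday
First Monday is January 5
Mondays: 5, 12, 19, 26

4 Mondays


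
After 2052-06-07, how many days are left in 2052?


Day of year: 159 of 366
Remaining = 366 - 159

207 days


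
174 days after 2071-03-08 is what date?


Start: 2071-03-08, add 174 days
March 2071 has 31 days: 31 - 8 = 23 days to March 31 -> 151 left
April 2071 has 30 days -> 121 left
May 2071 has 31 days -> 90 left
June 2071 has 30 days -> 60 left
July 2071 has 31 days -> 29 left
August 2071: 29 <= 31 -> lands on August 29

Result: 2071-08-29


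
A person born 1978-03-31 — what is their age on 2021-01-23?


Birth: 1978-03-31
Reference: 2021-01-23
Year difference: 2021 - 1978 = 43
Birthday not yet reached in 2021, subtract 1

42 years old


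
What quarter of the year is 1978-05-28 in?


Month: May (month 5)
Q1: Jan-Mar, Q2: Apr-Jun, Q3: Jul-Sep, Q4: Oct-Dec

Q2


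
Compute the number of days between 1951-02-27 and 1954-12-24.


From 1951-02-27 to 1954-12-24
1951-02-27: days before February = 31; day of year = 31 + 27 = 58
1954-12-24: days before December = 31 + 28 + 31 + 30 + 31 + 30 + 31 + 31 + 30 + 31 + 30 = 334 (1954 is not a leap year); day of year = 334 + 24 = 358
Rest of 1951: 365 - 58 = 307
Full years 1952 (366), 1953 (365): 731
Total = 307 + 731 + 358 = 1396

1396 days


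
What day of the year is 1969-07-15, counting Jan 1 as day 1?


Date: July 15, 1969
Days in months 1 through 6: 181
Plus 15 days in July

Day of year: 196


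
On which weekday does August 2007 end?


August 2007 has 31 days
Anchor: Jan 1, 2007. With p = 2007 - 1 = 2006: (p + p//4 - p//100 + p//400) mod 7 = (2006 + 501 - 20 + 5) mod 7 = 2492 mod 7 = 0 -> Monday (Mon=0 ... Sun=6)
Days before August (Jan-Jul): 212; August 1 index = (0 + 212) mod 7 = 2 -> Wednesday
Last day offset: 31 - 1 = 30 days
Weekday index = (2 + 30) mod 7 = 4

Friday, August 31


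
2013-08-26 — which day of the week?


Date: August 26, 2013
Anchor: Jan 1, 2013. With p = 2013 - 1 = 2012: (p + p//4 - p//100 + p//400) mod 7 = (2012 + 503 - 20 + 5) mod 7 = 2500 mod 7 = 1 -> Tuesday (Mon=0 ... Sun=6)
Days before August (Jan-Jul): 212; offset = 212 + 26 - 1 = 237
Weekday index = (1 + 237) mod 7 = 0

Day of the week: Monday


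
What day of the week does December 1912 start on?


Target: December 1, 1912
Anchor: Jan 1, 1912. With p = 1912 - 1 = 1911: (p + p//4 - p//100 + p//400) mod 7 = (1911 + 477 - 19 + 4) mod 7 = 2373 mod 7 = 0 -> Monday (Mon=0 ... Sun=6)
Days before December (Jan-Nov): 335 days
Weekday index = (0 + 335) mod 7 = 6

Sunday


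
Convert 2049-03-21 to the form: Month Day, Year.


ISO 2049-03-21 parses as year=2049, month=03, day=21
Month 3 -> March

March 21, 2049


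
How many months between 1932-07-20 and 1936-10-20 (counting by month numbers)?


From July 1932 to October 1936
4 years * 12 = 48 months, plus 3 months = 51

51 months


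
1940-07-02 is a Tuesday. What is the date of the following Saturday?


Current: Tuesday
Target: Saturday
Days ahead: 4

Next Saturday: 1940-07-06


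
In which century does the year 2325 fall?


Century = (year - 1) // 100 + 1
= (2325 - 1) // 100 + 1
= 2324 // 100 + 1
= 23 + 1

24th century


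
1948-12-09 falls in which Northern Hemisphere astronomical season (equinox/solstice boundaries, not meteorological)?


Date: December 9
Astronomical Autumn (approx.; exact equinox/solstice day varies by year): September 22 to December 20
December 9 falls within the Autumn window

Autumn


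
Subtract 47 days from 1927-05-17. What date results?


Start: 1927-05-17, subtract 47 days
Back 17 days from May 17 reaches April 30, 1927 -> 30 left
April 1927 has 30 days -> back to March 31, 1927 -> 0 left
March 1927: 31 - 0 = 31 -> lands on March 31

Result: 1927-03-31


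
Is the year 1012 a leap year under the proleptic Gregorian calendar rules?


Gregorian leap year rule: divisible by 4, but not by 100, unless also by 400.
1012 is divisible by 4 but not 100 -> leap year

Yes


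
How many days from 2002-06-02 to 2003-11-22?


From 2002-06-02 to 2003-11-22
2002-06-02: days before June = 31 + 28 + 31 + 30 + 31 = 151 (2002 is not a leap year); day of year = 151 + 2 = 153
2003-11-22: days before November = 31 + 28 + 31 + 30 + 31 + 30 + 31 + 31 + 30 + 31 = 304 (2003 is not a leap year); day of year = 304 + 22 = 326
Rest of 2002: 365 - 153 = 212
Total = 212 + 326 = 538

538 days


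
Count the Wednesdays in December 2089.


December 2089 has 31 days
Anchor: Jan 1, 2089. With p = 2089 - 1 = 2088: (p + p//4 - p//100 + p//400) mod 7 = (2088 + 522 - 20 + 5) mod 7 = 2595 mod 7 = 5 -> Saturday (Mon=0 ... Sun=6)
Days before December (Jan-Nov): 334; December 1 index = (5 + 334) mod 7 = 3 -> Thursday
First Wednesday is December 7
Wednesdays: 7, 14, 21, 28

4 Wednesdays


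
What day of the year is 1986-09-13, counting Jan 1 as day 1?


Date: September 13, 1986
Days in months 1 through 8: 243
Plus 13 days in September

Day of year: 256


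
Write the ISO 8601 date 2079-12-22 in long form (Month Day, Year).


ISO 2079-12-22 parses as year=2079, month=12, day=22
Month 12 -> December

December 22, 2079


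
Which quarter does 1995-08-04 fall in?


Month: August (month 8)
Q1: Jan-Mar, Q2: Apr-Jun, Q3: Jul-Sep, Q4: Oct-Dec

Q3


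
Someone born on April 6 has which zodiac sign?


Date: April 6
Conventional tropical zodiac dates: Aries from March 21 onward; Taurus starts April 20
April 6 falls within the Aries range

Aries


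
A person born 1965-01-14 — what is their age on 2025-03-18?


Birth: 1965-01-14
Reference: 2025-03-18
Year difference: 2025 - 1965 = 60

60 years old


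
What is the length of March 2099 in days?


March 2099

31 days


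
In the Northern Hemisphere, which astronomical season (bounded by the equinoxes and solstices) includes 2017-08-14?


Date: August 14
Astronomical Summer (approx.; exact equinox/solstice day varies by year): June 21 to September 21
August 14 falls within the Summer window

Summer


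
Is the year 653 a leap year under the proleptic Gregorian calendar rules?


Gregorian leap year rule: divisible by 4, but not by 100, unless also by 400.
653 is not divisible by 4 -> not a leap year

No


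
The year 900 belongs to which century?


Century = (year - 1) // 100 + 1
= (900 - 1) // 100 + 1
= 899 // 100 + 1
= 8 + 1

9th century


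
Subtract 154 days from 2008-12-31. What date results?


Start: 2008-12-31, subtract 154 days
Back 31 days from December 31 reaches November 30, 2008 -> 123 left
November 2008 has 30 days -> back to October 31, 2008 -> 93 left
October 2008 has 31 days -> back to September 30, 2008 -> 62 left
September 2008 has 30 days -> back to August 31, 2008 -> 32 left
August 2008 has 31 days -> back to July 31, 2008 -> 1 left
July 2008: 31 - 1 = 30 -> lands on July 30

Result: 2008-07-30


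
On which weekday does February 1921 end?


February 1921 has 28 days
Anchor: Jan 1, 1921. With p = 1921 - 1 = 1920: (p + p//4 - p//100 + p//400) mod 7 = (1920 + 480 - 19 + 4) mod 7 = 2385 mod 7 = 5 -> Saturday (Mon=0 ... Sun=6)
Days before February (Jan): 31; February 1 index = (5 + 31) mod 7 = 1 -> Tuesday
Last day offset: 28 - 1 = 27 days
Weekday index = (1 + 27) mod 7 = 0

Monday, February 28


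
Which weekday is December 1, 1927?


Target: December 1, 1927
Anchor: Jan 1, 1927. With p = 1927 - 1 = 1926: (p + p//4 - p//100 + p//400) mod 7 = (1926 + 481 - 19 + 4) mod 7 = 2392 mod 7 = 5 -> Saturday (Mon=0 ... Sun=6)
Days before December (Jan-Nov): 334 days
Weekday index = (5 + 334) mod 7 = 3

Thursday


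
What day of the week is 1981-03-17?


Date: March 17, 1981
Anchor: Jan 1, 1981. With p = 1981 - 1 = 1980: (p + p//4 - p//100 + p//400) mod 7 = (1980 + 495 - 19 + 4) mod 7 = 2460 mod 7 = 3 -> Thursday (Mon=0 ... Sun=6)
Days before March (Jan-Feb): 59; offset = 59 + 17 - 1 = 75
Weekday index = (3 + 75) mod 7 = 1

Day of the week: Tuesday


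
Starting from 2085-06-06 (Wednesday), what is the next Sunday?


Current: Wednesday
Target: Sunday
Days ahead: 4

Next Sunday: 2085-06-10


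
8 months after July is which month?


July is month 7
7 + 8 = 15; wrap: 15 - 12 = 3

March


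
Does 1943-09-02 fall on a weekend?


Anchor: Jan 1, 1943. With p = 1943 - 1 = 1942: (p + p//4 - p//100 + p//400) mod 7 = (1942 + 485 - 19 + 4) mod 7 = 2412 mod 7 = 4 -> Friday (Mon=0 ... Sun=6)
Day of year: 245; offset = 244
Weekday index = (4 + 244) mod 7 = 3 -> Thursday
Weekend days: Saturday, Sunday

No


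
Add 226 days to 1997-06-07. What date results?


Start: 1997-06-07, add 226 days
June 1997 has 30 days: 30 - 7 = 23 days to June 30 -> 203 left
July 1997 has 31 days -> 172 left
August 1997 has 31 days -> 141 left
September 1997 has 30 days -> 111 left
October 1997 has 31 days -> 80 left
November 1997 has 30 days -> 50 left
December 1997 has 31 days -> 19 left
January 1998: 19 <= 31 -> lands on January 19

Result: 1998-01-19


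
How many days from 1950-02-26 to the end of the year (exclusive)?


Day of year: 57 of 365
Remaining = 365 - 57

308 days


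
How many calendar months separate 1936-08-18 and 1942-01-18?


From August 1936 to January 1942
6 years * 12 = 72 months, minus 7 months = 65

65 months


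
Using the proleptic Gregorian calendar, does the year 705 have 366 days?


Gregorian leap year rule: divisible by 4, but not by 100, unless also by 400.
705 is not divisible by 4 -> not a leap year

No


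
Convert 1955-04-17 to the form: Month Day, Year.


ISO 1955-04-17 parses as year=1955, month=04, day=17
Month 4 -> April

April 17, 1955


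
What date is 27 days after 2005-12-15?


Start: 2005-12-15, add 27 days
December 2005 has 31 days: 31 - 15 = 16 days to December 31 -> 11 left
January 2006: 11 <= 31 -> lands on January 11

Result: 2006-01-11


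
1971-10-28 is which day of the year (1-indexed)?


Date: October 28, 1971
Days in months 1 through 9: 273
Plus 28 days in October

Day of year: 301


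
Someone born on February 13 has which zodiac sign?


Date: February 13
Conventional tropical zodiac dates: Aquarius from January 20 onward; Pisces starts February 19
February 13 falls within the Aquarius range

Aquarius


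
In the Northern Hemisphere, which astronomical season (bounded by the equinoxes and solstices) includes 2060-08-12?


Date: August 12
Astronomical Summer (approx.; exact equinox/solstice day varies by year): June 21 to September 21
August 12 falls within the Summer window

Summer


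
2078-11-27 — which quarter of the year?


Month: November (month 11)
Q1: Jan-Mar, Q2: Apr-Jun, Q3: Jul-Sep, Q4: Oct-Dec

Q4


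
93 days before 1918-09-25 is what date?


Start: 1918-09-25, subtract 93 days
Back 25 days from September 25 reaches August 31, 1918 -> 68 left
August 1918 has 31 days -> back to July 31, 1918 -> 37 left
July 1918 has 31 days -> back to June 30, 1918 -> 6 left
June 1918: 30 - 6 = 24 -> lands on June 24

Result: 1918-06-24


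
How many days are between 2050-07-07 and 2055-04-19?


From 2050-07-07 to 2055-04-19
2050-07-07: days before July = 31 + 28 + 31 + 30 + 31 + 30 = 181 (2050 is not a leap year); day of year = 181 + 7 = 188
2055-04-19: days before April = 31 + 28 + 31 = 90 (2055 is not a leap year); day of year = 90 + 19 = 109
Rest of 2050: 365 - 188 = 177
Full years 2051 (365), 2052 (366), 2053 (365), 2054 (365): 1461
Total = 177 + 1461 + 109 = 1747

1747 days


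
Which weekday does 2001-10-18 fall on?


Date: October 18, 2001
Anchor: Jan 1, 2001. With p = 2001 - 1 = 2000: (p + p//4 - p//100 + p//400) mod 7 = (2000 + 500 - 20 + 5) mod 7 = 2485 mod 7 = 0 -> Monday (Mon=0 ... Sun=6)
Days before October (Jan-Sep): 273; offset = 273 + 18 - 1 = 290
Weekday index = (0 + 290) mod 7 = 3

Day of the week: Thursday


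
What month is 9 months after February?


February is month 2
2 + 9 = 11

November


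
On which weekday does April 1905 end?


April 1905 has 30 days
Anchor: Jan 1, 1905. With p = 1905 - 1 = 1904: (p + p//4 - p//100 + p//400) mod 7 = (1904 + 476 - 19 + 4) mod 7 = 2365 mod 7 = 6 -> Sunday (Mon=0 ... Sun=6)
Days before April (Jan-Mar): 90; April 1 index = (6 + 90) mod 7 = 5 -> Saturday
Last day offset: 30 - 1 = 29 days
Weekday index = (5 + 29) mod 7 = 6

Sunday, April 30


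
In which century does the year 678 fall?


Century = (year - 1) // 100 + 1
= (678 - 1) // 100 + 1
= 677 // 100 + 1
= 6 + 1

7th century


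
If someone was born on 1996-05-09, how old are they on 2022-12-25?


Birth: 1996-05-09
Reference: 2022-12-25
Year difference: 2022 - 1996 = 26

26 years old


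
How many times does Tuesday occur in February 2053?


February 2053 has 28 days
Anchor: Jan 1, 2053. With p = 2053 - 1 = 2052: (p + p//4 - p//100 + p//400) mod 7 = (2052 + 513 - 20 + 5) mod 7 = 2550 mod 7 = 2 -> Wednesday (Mon=0 ... Sun=6)
Days before February (Jan): 31; February 1 index = (2 + 31) mod 7 = 5 -> Saturday
First Tuesday is February 4
Tuesdays: 4, 11, 18, 25

4 Tuesdays


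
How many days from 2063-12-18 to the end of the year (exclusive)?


Day of year: 352 of 365
Remaining = 365 - 352

13 days


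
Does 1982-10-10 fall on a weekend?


Anchor: Jan 1, 1982. With p = 1982 - 1 = 1981: (p + p//4 - p//100 + p//400) mod 7 = (1981 + 495 - 19 + 4) mod 7 = 2461 mod 7 = 4 -> Friday (Mon=0 ... Sun=6)
Day of year: 283; offset = 282
Weekday index = (4 + 282) mod 7 = 6 -> Sunday
Weekend days: Saturday, Sunday

Yes


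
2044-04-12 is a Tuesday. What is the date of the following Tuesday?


Current: Tuesday
Target: Tuesday
Days ahead: 7

Next Tuesday: 2044-04-19


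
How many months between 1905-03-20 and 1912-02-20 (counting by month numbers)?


From March 1905 to February 1912
7 years * 12 = 84 months, minus 1 month = 83

83 months


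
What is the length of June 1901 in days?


June 1901

30 days


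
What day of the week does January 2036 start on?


Target: January 1, 2036
Anchor: Jan 1, 2036. With p = 2036 - 1 = 2035: (p + p//4 - p//100 + p//400) mod 7 = (2035 + 508 - 20 + 5) mod 7 = 2528 mod 7 = 1 -> Tuesday (Mon=0 ... Sun=6)
Offset from anchor: 0 days
Weekday index = (1 + 0) mod 7 = 1

Tuesday


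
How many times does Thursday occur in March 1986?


March 1986 has 31 days
Anchor: Jan 1, 1986. With p = 1986 - 1 = 1985: (p + p//4 - p//100 + p//400) mod 7 = (1985 + 496 - 19 + 4) mod 7 = 2466 mod 7 = 2 -> Wednesday (Mon=0 ... Sun=6)
Days before March (Jan-Feb): 59; March 1 index = (2 + 59) mod 7 = 5 -> Saturday
First Thursday is March 6
Thursdays: 6, 13, 20, 27

4 Thursdays


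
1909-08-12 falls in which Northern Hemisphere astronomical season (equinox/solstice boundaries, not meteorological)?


Date: August 12
Astronomical Summer (approx.; exact equinox/solstice day varies by year): June 21 to September 21
August 12 falls within the Summer window

Summer


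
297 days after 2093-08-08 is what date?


Start: 2093-08-08, add 297 days
August 2093 has 31 days: 31 - 8 = 23 days to August 31 -> 274 left
September 2093 has 30 days -> 244 left
October 2093 has 31 days -> 213 left
November 2093 has 30 days -> 183 left
December 2093 has 31 days -> 152 left
January 2094 has 31 days -> 121 left
February 2094 has 28 days -> 93 left
March 2094 has 31 days -> 62 left
April 2094 has 30 days -> 32 left
May 2094 has 31 days -> 1 left
June 2094: 1 <= 30 -> lands on June 1

Result: 2094-06-01


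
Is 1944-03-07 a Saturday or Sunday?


Anchor: Jan 1, 1944. With p = 1944 - 1 = 1943: (p + p//4 - p//100 + p//400) mod 7 = (1943 + 485 - 19 + 4) mod 7 = 2413 mod 7 = 5 -> Saturday (Mon=0 ... Sun=6)
Day of year: 67; offset = 66
Weekday index = (5 + 66) mod 7 = 1 -> Tuesday
Weekend days: Saturday, Sunday

No


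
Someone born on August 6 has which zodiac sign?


Date: August 6
Conventional tropical zodiac dates: Leo from July 23 onward; Virgo starts August 23
August 6 falls within the Leo range

Leo


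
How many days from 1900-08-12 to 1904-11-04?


From 1900-08-12 to 1904-11-04
1900-08-12: days before August = 31 + 28 + 31 + 30 + 31 + 30 + 31 = 212 (1900 is not a leap year); day of year = 212 + 12 = 224
1904-11-04: days before November = 31 + 29 + 31 + 30 + 31 + 30 + 31 + 31 + 30 + 31 = 305 (1904 is a leap year); day of year = 305 + 4 = 309
Rest of 1900: 365 - 224 = 141
Full years 1901 (365), 1902 (365), 1903 (365): 1095
Total = 141 + 1095 + 309 = 1545

1545 days


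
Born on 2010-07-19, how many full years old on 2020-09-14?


Birth: 2010-07-19
Reference: 2020-09-14
Year difference: 2020 - 2010 = 10

10 years old


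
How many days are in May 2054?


May 2054

31 days


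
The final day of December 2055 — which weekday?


December 2055 has 31 days
Anchor: Jan 1, 2055. With p = 2055 - 1 = 2054: (p + p//4 - p//100 + p//400) mod 7 = (2054 + 513 - 20 + 5) mod 7 = 2552 mod 7 = 4 -> Friday (Mon=0 ... Sun=6)
Days before December (Jan-Nov): 334; December 1 index = (4 + 334) mod 7 = 2 -> Wednesday
Last day offset: 31 - 1 = 30 days
Weekday index = (2 + 30) mod 7 = 4

Friday, December 31


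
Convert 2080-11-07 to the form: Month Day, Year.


ISO 2080-11-07 parses as year=2080, month=11, day=07
Month 11 -> November

November 7, 2080


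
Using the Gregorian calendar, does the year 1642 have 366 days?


Gregorian leap year rule: divisible by 4, but not by 100, unless also by 400.
1642 is not divisible by 4 -> not a leap year

No


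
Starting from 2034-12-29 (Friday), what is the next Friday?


Current: Friday
Target: Friday
Days ahead: 7

Next Friday: 2035-01-05


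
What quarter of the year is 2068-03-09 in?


Month: March (month 3)
Q1: Jan-Mar, Q2: Apr-Jun, Q3: Jul-Sep, Q4: Oct-Dec

Q1


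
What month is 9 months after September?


September is month 9
9 + 9 = 18; wrap: 18 - 12 = 6

June


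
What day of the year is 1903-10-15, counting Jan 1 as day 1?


Date: October 15, 1903
Days in months 1 through 9: 273
Plus 15 days in October

Day of year: 288


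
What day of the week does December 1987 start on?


Target: December 1, 1987
Anchor: Jan 1, 1987. With p = 1987 - 1 = 1986: (p + p//4 - p//100 + p//400) mod 7 = (1986 + 496 - 19 + 4) mod 7 = 2467 mod 7 = 3 -> Thursday (Mon=0 ... Sun=6)
Days before December (Jan-Nov): 334 days
Weekday index = (3 + 334) mod 7 = 1

Tuesday


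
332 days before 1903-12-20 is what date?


Start: 1903-12-20, subtract 332 days
Back 20 days from December 20 reaches November 30, 1903 -> 312 left
November 1903 has 30 days -> back to October 31, 1903 -> 282 left
October 1903 has 31 days -> back to September 30, 1903 -> 251 left
September 1903 has 30 days -> back to August 31, 1903 -> 221 left
August 1903 has 31 days -> back to July 31, 1903 -> 190 left
July 1903 has 31 days -> back to June 30, 1903 -> 159 left
June 1903 has 30 days -> back to May 31, 1903 -> 129 left
May 1903 has 31 days -> back to April 30, 1903 -> 98 left
April 1903 has 30 days -> back to March 31, 1903 -> 68 left
March 1903 has 31 days -> back to February 28, 1903 -> 37 left
February 1903 has 28 days -> back to January 31, 1903 -> 9 left
January 1903: 31 - 9 = 22 -> lands on January 22

Result: 1903-01-22


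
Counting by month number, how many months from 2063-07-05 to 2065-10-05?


From July 2063 to October 2065
2 years * 12 = 24 months, plus 3 months = 27

27 months


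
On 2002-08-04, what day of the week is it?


Date: August 4, 2002
Anchor: Jan 1, 2002. With p = 2002 - 1 = 2001: (p + p//4 - p//100 + p//400) mod 7 = (2001 + 500 - 20 + 5) mod 7 = 2486 mod 7 = 1 -> Tuesday (Mon=0 ... Sun=6)
Days before August (Jan-Jul): 212; offset = 212 + 4 - 1 = 215
Weekday index = (1 + 215) mod 7 = 6

Day of the week: Sunday


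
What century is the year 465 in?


Century = (year - 1) // 100 + 1
= (465 - 1) // 100 + 1
= 464 // 100 + 1
= 4 + 1

5th century


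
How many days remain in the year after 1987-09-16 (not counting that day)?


Day of year: 259 of 365
Remaining = 365 - 259

106 days


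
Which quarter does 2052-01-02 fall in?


Month: January (month 1)
Q1: Jan-Mar, Q2: Apr-Jun, Q3: Jul-Sep, Q4: Oct-Dec

Q1


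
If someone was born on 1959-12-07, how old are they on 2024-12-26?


Birth: 1959-12-07
Reference: 2024-12-26
Year difference: 2024 - 1959 = 65

65 years old


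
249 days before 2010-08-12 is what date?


Start: 2010-08-12, subtract 249 days
Back 12 days from August 12 reaches July 31, 2010 -> 237 left
July 2010 has 31 days -> back to June 30, 2010 -> 206 left
June 2010 has 30 days -> back to May 31, 2010 -> 176 left
May 2010 has 31 days -> back to April 30, 2010 -> 145 left
April 2010 has 30 days -> back to March 31, 2010 -> 115 left
March 2010 has 31 days -> back to February 28, 2010 -> 84 left
February 2010 has 28 days -> back to January 31, 2010 -> 56 left
January 2010 has 31 days -> back to December 31, 2009 -> 25 left
December 2009: 31 - 25 = 6 -> lands on December 6

Result: 2009-12-06


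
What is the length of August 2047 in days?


August 2047

31 days


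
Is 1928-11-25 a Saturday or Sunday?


Anchor: Jan 1, 1928. With p = 1928 - 1 = 1927: (p + p//4 - p//100 + p//400) mod 7 = (1927 + 481 - 19 + 4) mod 7 = 2393 mod 7 = 6 -> Sunday (Mon=0 ... Sun=6)
Day of year: 330; offset = 329
Weekday index = (6 + 329) mod 7 = 6 -> Sunday
Weekend days: Saturday, Sunday

Yes


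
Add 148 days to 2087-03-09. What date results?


Start: 2087-03-09, add 148 days
March 2087 has 31 days: 31 - 9 = 22 days to March 31 -> 126 left
April 2087 has 30 days -> 96 left
May 2087 has 31 days -> 65 left
June 2087 has 30 days -> 35 left
July 2087 has 31 days -> 4 left
August 2087: 4 <= 31 -> lands on August 4

Result: 2087-08-04
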